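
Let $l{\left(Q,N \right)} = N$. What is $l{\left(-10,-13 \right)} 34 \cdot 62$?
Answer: $-27404$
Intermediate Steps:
$l{\left(-10,-13 \right)} 34 \cdot 62 = \left(-13\right) 34 \cdot 62 = \left(-442\right) 62 = -27404$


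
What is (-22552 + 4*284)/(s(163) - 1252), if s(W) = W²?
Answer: -21416/25317 ≈ -0.84591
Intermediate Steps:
(-22552 + 4*284)/(s(163) - 1252) = (-22552 + 4*284)/(163² - 1252) = (-22552 + 1136)/(26569 - 1252) = -21416/25317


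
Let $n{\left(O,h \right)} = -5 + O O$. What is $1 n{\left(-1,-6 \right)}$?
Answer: $-4$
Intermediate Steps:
$n{\left(O,h \right)} = -5 + O^{2}$
$1 n{\left(-1,-6 \right)} = 1 \left(-5 + \left(-1\right)^{2}\right) = 1 \left(-5 + 1\right) = 1 \left(-4\right) = -4$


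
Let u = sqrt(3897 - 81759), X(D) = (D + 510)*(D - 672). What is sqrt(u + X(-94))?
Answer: sqrt(-318656 + I*sqrt(77862)) ≈ 0.247 + 564.5*I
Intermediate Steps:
X(D) = (-672 + D)*(510 + D) (X(D) = (510 + D)*(-672 + D) = (-672 + D)*(510 + D))
u = I*sqrt(77862) (u = sqrt(-77862) = I*sqrt(77862) ≈ 279.04*I)
sqrt(u + X(-94)) = sqrt(I*sqrt(77862) + (-342720 + (-94)**2 - 162*(-94))) = sqrt(I*sqrt(77862) + (-342720 + 8836 + 15228)) = sqrt(I*sqrt(77862) - 318656) = sqrt(-318656 + I*sqrt(77862))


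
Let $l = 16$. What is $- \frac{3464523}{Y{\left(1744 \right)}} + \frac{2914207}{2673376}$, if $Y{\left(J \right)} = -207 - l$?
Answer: $\frac{9262622507809}{596162848} \approx 15537.0$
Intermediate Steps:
$Y{\left(J \right)} = -223$ ($Y{\left(J \right)} = -207 - 16 = -223$)
$- \frac{3464523}{Y{\left(1744 \right)}} + \frac{2914207}{2673376} = - \frac{3464523}{-223} + \frac{2914207}{2673376} = \left(-3464523\right) \left(- \frac{1}{223}\right) + 2914207 \cdot \frac{1}{2673376} = \frac{3464523}{223} + \frac{2914207}{2673376} = \frac{9262622507809}{596162848}$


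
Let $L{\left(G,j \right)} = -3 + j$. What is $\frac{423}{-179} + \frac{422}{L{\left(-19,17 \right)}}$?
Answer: $\frac{34808}{1253} \approx 27.78$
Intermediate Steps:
$\frac{423}{-179} + \frac{422}{L{\left(-19,17 \right)}} = \frac{423}{-179} + \frac{422}{-3 + 17} = 423 \left(- \frac{1}{179}\right) + \frac{422}{14} = - \frac{423}{179} + 422 \cdot \frac{1}{14} = - \frac{423}{179} + \frac{211}{7} = \frac{34808}{1253}$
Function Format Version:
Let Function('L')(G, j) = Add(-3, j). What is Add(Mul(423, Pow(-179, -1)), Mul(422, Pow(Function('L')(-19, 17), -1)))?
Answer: Rational(34808, 1253) ≈ 27.780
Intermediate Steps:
Add(Mul(423, Pow(-179, -1)), Mul(422, Pow(Function('L')(-19, 17), -1))) = Add(Mul(423, Pow(-179, -1)), Mul(422, Pow(Add(-3, 17), -1))) = Add(Mul(423, Rational(-1, 179)), Mul(422, Pow(14, -1))) = Add(Rational(-423, 179), Mul(422, Rational(1, 14))) = Add(Rational(-423, 179), Rational(211, 7)) = Rational(34808, 1253)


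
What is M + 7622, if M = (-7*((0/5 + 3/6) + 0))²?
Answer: 30537/4 ≈ 7634.3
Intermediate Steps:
M = 49/4 (M = (-7*((0*(⅕) + 3*(⅙)) + 0))² = (-7*((0 + ½) + 0))² = (-7*(½ + 0))² = (-7*½)² = (-7/2)² = 49/4 ≈ 12.250)
M + 7622 = 49/4 + 7622 = 30537/4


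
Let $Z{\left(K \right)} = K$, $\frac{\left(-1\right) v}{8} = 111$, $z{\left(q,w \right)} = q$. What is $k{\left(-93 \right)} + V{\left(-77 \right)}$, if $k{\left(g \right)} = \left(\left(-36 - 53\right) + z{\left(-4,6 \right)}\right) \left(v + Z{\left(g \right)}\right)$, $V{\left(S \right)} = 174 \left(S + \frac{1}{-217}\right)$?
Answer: $\frac{16890021}{217} \approx 77834.0$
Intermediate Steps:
$v = -888$ ($v = \left(-8\right) 111 = -888$)
$V{\left(S \right)} = - \frac{174}{217} + 174 S$ ($V{\left(S \right)} = 174 \left(S - \frac{1}{217}\right) = 174 \left(- \frac{1}{217} + S\right) = - \frac{174}{217} + 174 S$)
$k{\left(g \right)} = 82584 - 93 g$ ($k{\left(g \right)} = \left(\left(-36 - 53\right) - 4\right) \left(-888 + g\right) = \left(-89 - 4\right) \left(-888 + g\right) = - 93 \left(-888 + g\right) = 82584 - 93 g$)
$k{\left(-93 \right)} + V{\left(-77 \right)} = \left(82584 - -8649\right) + \left(- \frac{174}{217} + 174 \left(-77\right)\right) = \left(82584 + 8649\right) - \frac{2907540}{217} = 91233 - \frac{2907540}{217} = \frac{16890021}{217}$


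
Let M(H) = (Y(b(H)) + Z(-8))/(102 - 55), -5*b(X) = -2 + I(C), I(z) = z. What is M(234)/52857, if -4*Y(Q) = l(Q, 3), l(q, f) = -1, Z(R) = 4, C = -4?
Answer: 17/9937116 ≈ 1.7108e-6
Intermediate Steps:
b(X) = 6/5 (b(X) = -(-2 - 4)/5 = -⅕*(-6) = 6/5)
Y(Q) = ¼ (Y(Q) = -¼*(-1) = ¼)
M(H) = 17/188 (M(H) = (¼ + 4)/(102 - 55) = (17/4)/47 = (17/4)*(1/47) = 17/188)
M(234)/52857 = (17/188)/52857 = (17/188)*(1/52857) = 17/9937116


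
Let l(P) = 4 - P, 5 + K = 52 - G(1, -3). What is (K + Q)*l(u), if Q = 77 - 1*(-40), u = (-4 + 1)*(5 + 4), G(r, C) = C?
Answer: 5177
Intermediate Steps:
u = -27 (u = -3*9 = -27)
Q = 117 (Q = 77 + 40 = 117)
K = 50 (K = -5 + (52 - 1*(-3)) = -5 + (52 + 3) = -5 + 55 = 50)
(K + Q)*l(u) = (50 + 117)*(4 - 1*(-27)) = 167*(4 + 27) = 167*31 = 5177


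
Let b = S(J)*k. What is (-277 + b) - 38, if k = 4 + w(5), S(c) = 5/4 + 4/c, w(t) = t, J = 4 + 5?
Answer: -1199/4 ≈ -299.75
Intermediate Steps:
J = 9
S(c) = 5/4 + 4/c (S(c) = 5*(1/4) + 4/c = 5/4 + 4/c)
k = 9 (k = 4 + 5 = 9)
b = 61/4 (b = (5/4 + 4/9)*9 = (61/36)*9 = 61/4 ≈ 15.250)
(-277 + b) - 38 = (-277 + 61/4) - 38 = -1047/4 - 38 = -1199/4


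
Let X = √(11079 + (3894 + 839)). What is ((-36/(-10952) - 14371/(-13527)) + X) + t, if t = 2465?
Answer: 91335492131/37036926 + 2*√3953 ≈ 2591.8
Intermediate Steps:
X = 2*√3953 (X = √(11079 + 4733) = √15812 = 2*√3953 ≈ 125.75)
((-36/(-10952) - 14371/(-13527)) + X) + t = ((-36/(-10952) - 14371/(-13527)) + 2*√3953) + 2465 = ((-36*(-1/10952) - 14371*(-1/13527)) + 2*√3953) + 2465 = ((9/2738 + 14371/13527) + 2*√3953) + 2465 = (39469541/37036926 + 2*√3953) + 2465 = 91335492131/37036926 + 2*√3953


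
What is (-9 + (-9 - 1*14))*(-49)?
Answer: 1568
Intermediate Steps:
(-9 + (-9 - 1*14))*(-49) = (-9 + (-9 - 14))*(-49) = (-9 - 23)*(-49) = -32*(-49) = 1568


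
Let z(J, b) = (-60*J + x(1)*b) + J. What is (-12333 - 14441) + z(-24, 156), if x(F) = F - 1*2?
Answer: -25514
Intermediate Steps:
x(F) = -2 + F (x(F) = F - 2 = -2 + F)
z(J, b) = -b - 59*J (z(J, b) = (-60*J + (-2 + 1)*b) + J = (-60*J - b) + J = (-b - 60*J) + J = -b - 59*J)
(-12333 - 14441) + z(-24, 156) = (-12333 - 14441) + (-1*156 - 59*(-24)) = -26774 + (-156 + 1416) = -26774 + 1260 = -25514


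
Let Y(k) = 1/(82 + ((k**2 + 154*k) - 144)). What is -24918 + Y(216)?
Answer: -1989901643/79858 ≈ -24918.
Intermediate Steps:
Y(k) = 1/(-62 + k**2 + 154*k) (Y(k) = 1/(82 + (-144 + k**2 + 154*k)) = 1/(-62 + k**2 + 154*k))
-24918 + Y(216) = -24918 + 1/(-62 + 216**2 + 154*216) = -24918 + 1/(-62 + 46656 + 33264) = -24918 + 1/79858 = -1989901643/79858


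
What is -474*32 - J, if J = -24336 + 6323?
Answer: 2845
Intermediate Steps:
J = -18013
-474*32 - J = -474*32 - 1*(-18013) = -15168 + 18013 = 2845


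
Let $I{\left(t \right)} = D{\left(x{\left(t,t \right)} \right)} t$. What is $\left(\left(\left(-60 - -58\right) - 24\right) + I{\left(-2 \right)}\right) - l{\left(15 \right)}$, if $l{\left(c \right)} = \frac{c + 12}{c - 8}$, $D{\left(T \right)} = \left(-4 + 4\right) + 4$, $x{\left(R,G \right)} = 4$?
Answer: $- \frac{265}{7} \approx -37.857$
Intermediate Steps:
$D{\left(T \right)} = 4$ ($D{\left(T \right)} = 0 + 4 = 4$)
$I{\left(t \right)} = 4 t$
$l{\left(c \right)} = \frac{12 + c}{-8 + c}$
$\left(\left(\left(-60 - -58\right) - 24\right) + I{\left(-2 \right)}\right) - l{\left(15 \right)} = \left(\left(\left(-60 - -58\right) - 24\right) + 4 \left(-2\right)\right) - \frac{12 + 15}{-8 + 15} = \left(\left(\left(-60 + 58\right) - 24\right) - 8\right) - \frac{1}{7} \cdot 27 = \left(\left(-2 - 24\right) - 8\right) - \frac{1}{7} \cdot 27 = \left(-26 - 8\right) - \frac{27}{7} = -34 - \frac{27}{7} = - \frac{265}{7}$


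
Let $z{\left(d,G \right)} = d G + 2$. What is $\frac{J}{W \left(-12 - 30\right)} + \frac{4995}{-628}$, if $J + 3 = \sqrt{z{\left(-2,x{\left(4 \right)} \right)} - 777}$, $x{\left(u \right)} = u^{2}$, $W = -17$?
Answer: $- \frac{594719}{74732} + \frac{i \sqrt{807}}{714} \approx -7.958 + 0.039787 i$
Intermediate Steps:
$z{\left(d,G \right)} = 2 + G d$ ($z{\left(d,G \right)} = G d + 2 = 2 + G d$)
$J = -3 + i \sqrt{807}$ ($J = -3 + \sqrt{\left(2 + 4^{2} \left(-2\right)\right) - 777} = -3 + \sqrt{\left(2 + 16 \left(-2\right)\right) - 777} = -3 + \sqrt{\left(2 - 32\right) - 777} = -3 + \sqrt{-30 - 777} = -3 + \sqrt{-807} = -3 + i \sqrt{807} \approx -3.0 + 28.408 i$)
$\frac{J}{W \left(-12 - 30\right)} + \frac{4995}{-628} = \frac{-3 + i \sqrt{807}}{\left(-17\right) \left(-12 - 30\right)} + \frac{4995}{-628} = \frac{-3 + i \sqrt{807}}{\left(-17\right) \left(-42\right)} + 4995 \left(- \frac{1}{628}\right) = \frac{-3 + i \sqrt{807}}{714} - \frac{4995}{628} = \left(-3 + i \sqrt{807}\right) \frac{1}{714} - \frac{4995}{628} = \left(- \frac{1}{238} + \frac{i \sqrt{807}}{714}\right) - \frac{4995}{628} = - \frac{594719}{74732} + \frac{i \sqrt{807}}{714}$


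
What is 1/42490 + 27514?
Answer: 1169069861/42490 ≈ 27514.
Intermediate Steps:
1/42490 + 27514 = 1169069861/42490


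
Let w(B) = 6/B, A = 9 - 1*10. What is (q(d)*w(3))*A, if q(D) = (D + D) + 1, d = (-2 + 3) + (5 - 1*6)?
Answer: -2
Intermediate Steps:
d = 0 (d = 1 + (5 - 6) = 1 - 1 = 0)
q(D) = 1 + 2*D (q(D) = 2*D + 1 = 1 + 2*D)
A = -1 (A = 9 - 10 = -1)
(q(d)*w(3))*A = ((1 + 2*0)*(6/3))*(-1) = ((1 + 0)*(6*(⅓)))*(-1) = (1*2)*(-1) = 2*(-1) = -2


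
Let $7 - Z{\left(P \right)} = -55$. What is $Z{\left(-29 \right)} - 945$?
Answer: $-883$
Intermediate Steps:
$Z{\left(P \right)} = 62$ ($Z{\left(P \right)} = 7 - -55 = 7 + 55 = 62$)
$Z{\left(-29 \right)} - 945 = 62 - 945 = -883$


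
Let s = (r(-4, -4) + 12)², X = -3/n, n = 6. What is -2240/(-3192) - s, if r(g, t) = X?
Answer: -29993/228 ≈ -131.55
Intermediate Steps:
X = -½ (X = -3/6 = -3*⅙ = -½ ≈ -0.50000)
r(g, t) = -½
s = 529/4 (s = (-½ + 12)² = (23/2)² = 529/4 ≈ 132.25)
-2240/(-3192) - s = -2240/(-3192) - 1*529/4 = -2240*(-1/3192) - 529/4 = 40/57 - 529/4 = -29993/228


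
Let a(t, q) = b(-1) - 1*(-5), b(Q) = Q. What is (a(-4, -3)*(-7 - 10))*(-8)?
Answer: 544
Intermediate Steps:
a(t, q) = 4 (a(t, q) = -1 - 1*(-5) = -1 + 5 = 4)
(a(-4, -3)*(-7 - 10))*(-8) = (4*(-7 - 10))*(-8) = (4*(-17))*(-8) = -68*(-8) = 544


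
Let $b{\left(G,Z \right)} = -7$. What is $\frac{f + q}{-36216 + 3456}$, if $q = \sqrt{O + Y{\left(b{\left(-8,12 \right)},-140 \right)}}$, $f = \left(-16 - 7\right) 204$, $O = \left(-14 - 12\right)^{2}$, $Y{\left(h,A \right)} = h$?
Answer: $\frac{391}{2730} - \frac{\sqrt{669}}{32760} \approx 0.14243$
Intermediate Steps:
$O = 676$ ($O = \left(-26\right)^{2} = 676$)
$f = -4692$ ($f = \left(-16 - 7\right) 204 = \left(-23\right) 204 = -4692$)
$q = \sqrt{669}$ ($q = \sqrt{676 - 7} = \sqrt{669} \approx 25.865$)
$\frac{f + q}{-36216 + 3456} = \frac{-4692 + \sqrt{669}}{-36216 + 3456} = \frac{-4692 + \sqrt{669}}{-32760} = \left(-4692 + \sqrt{669}\right) \left(- \frac{1}{32760}\right) = \frac{391}{2730} - \frac{\sqrt{669}}{32760}$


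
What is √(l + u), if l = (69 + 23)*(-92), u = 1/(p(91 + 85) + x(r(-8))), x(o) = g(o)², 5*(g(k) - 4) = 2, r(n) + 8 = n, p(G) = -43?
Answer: I*√2956329159/591 ≈ 92.0*I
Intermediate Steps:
r(n) = -8 + n
g(k) = 22/5 (g(k) = 4 + (⅕)*2 = 4 + ⅖ = 22/5)
x(o) = 484/25 (x(o) = (22/5)² = 484/25)
u = -25/591 (u = 1/(-43 + 484/25) = 1/(-591/25) = -25/591 ≈ -0.042301)
l = -8464 (l = 92*(-92) = -8464)
√(l + u) = √(-8464 - 25/591) = √(-5002249/591) = I*√2956329159/591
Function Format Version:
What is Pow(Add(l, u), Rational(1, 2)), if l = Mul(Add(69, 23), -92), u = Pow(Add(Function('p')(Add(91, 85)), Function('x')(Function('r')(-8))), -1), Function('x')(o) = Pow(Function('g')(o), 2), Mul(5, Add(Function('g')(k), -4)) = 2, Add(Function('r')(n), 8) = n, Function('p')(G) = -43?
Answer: Mul(Rational(1, 591), I, Pow(2956329159, Rational(1, 2))) ≈ Mul(92.000, I)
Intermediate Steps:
Function('r')(n) = Add(-8, n)
Function('g')(k) = Rational(22, 5) (Function('g')(k) = Add(4, Mul(Rational(1, 5), 2)) = Add(4, Rational(2, 5)) = Rational(22, 5))
Function('x')(o) = Rational(484, 25) (Function('x')(o) = Pow(Rational(22, 5), 2) = Rational(484, 25))
u = Rational(-25, 591) (u = Pow(Add(-43, Rational(484, 25)), -1) = Pow(Rational(-591, 25), -1) = Rational(-25, 591) ≈ -0.042301)
l = -8464 (l = Mul(92, -92) = -8464)
Pow(Add(l, u), Rational(1, 2)) = Pow(Add(-8464, Rational(-25, 591)), Rational(1, 2)) = Pow(Rational(-5002249, 591), Rational(1, 2)) = Mul(Rational(1, 591), I, Pow(2956329159, Rational(1, 2)))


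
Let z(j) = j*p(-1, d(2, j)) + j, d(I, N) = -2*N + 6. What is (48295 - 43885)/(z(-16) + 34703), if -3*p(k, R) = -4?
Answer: 13230/103997 ≈ 0.12722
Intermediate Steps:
d(I, N) = 6 - 2*N
p(k, R) = 4/3 (p(k, R) = -⅓*(-4) = 4/3)
z(j) = 7*j/3 (z(j) = j*(4/3) + j = 4*j/3 + j = 7*j/3)
(48295 - 43885)/(z(-16) + 34703) = (48295 - 43885)/((7/3)*(-16) + 34703) = 4410/(-112/3 + 34703) = 4410/(103997/3) = 4410*(3/103997) = 13230/103997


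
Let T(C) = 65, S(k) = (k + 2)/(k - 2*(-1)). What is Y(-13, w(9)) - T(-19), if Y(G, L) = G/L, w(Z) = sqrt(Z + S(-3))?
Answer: -65 - 13*sqrt(10)/10 ≈ -69.111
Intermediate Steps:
S(k) = 1 (S(k) = (2 + k)/(k + 2) = (2 + k)/(2 + k) = 1)
w(Z) = sqrt(1 + Z) (w(Z) = sqrt(Z + 1) = sqrt(1 + Z))
Y(-13, w(9)) - T(-19) = -13/sqrt(1 + 9) - 1*65 = -13*sqrt(10)/10 - 65 = -65 - 13*sqrt(10)/10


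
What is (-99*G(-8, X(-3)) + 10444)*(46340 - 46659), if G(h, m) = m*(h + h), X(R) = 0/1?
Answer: -3331636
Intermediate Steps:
X(R) = 0 (X(R) = 0*1 = 0)
G(h, m) = 2*h*m (G(h, m) = m*(2*h) = 2*h*m)
(-99*G(-8, X(-3)) + 10444)*(46340 - 46659) = (-198*(-8)*0 + 10444)*(46340 - 46659) = (-99*0 + 10444)*(-319) = (0 + 10444)*(-319) = 10444*(-319) = -3331636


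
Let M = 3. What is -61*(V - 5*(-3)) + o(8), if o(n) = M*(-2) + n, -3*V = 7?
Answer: -2312/3 ≈ -770.67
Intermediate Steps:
V = -7/3 (V = -⅓*7 = -7/3 ≈ -2.3333)
o(n) = -6 + n (o(n) = 3*(-2) + n = -6 + n)
-61*(V - 5*(-3)) + o(8) = -61*(-7/3 - 5*(-3)) + (-6 + 8) = -61*(-7/3 + 15) + 2 = -61*38/3 + 2 = -2318/3 + 2 = -2312/3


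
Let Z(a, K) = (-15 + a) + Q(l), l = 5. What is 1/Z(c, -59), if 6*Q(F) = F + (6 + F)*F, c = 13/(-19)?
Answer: -19/108 ≈ -0.17593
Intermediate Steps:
c = -13/19 (c = 13*(-1/19) = -13/19 ≈ -0.68421)
Q(F) = F/6 + F*(6 + F)/6 (Q(F) = (F + (6 + F)*F)/6 = (F + F*(6 + F))/6 = F/6 + F*(6 + F)/6)
Z(a, K) = -5 + a (Z(a, K) = (-15 + a) + (1/6)*5*(7 + 5) = (-15 + a) + (1/6)*5*12 = (-15 + a) + 10 = -5 + a)
1/Z(c, -59) = 1/(-5 - 13/19) = 1/(-108/19) = -19/108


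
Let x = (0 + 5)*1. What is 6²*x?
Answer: 180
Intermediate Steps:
x = 5 (x = 5*1 = 5)
6²*x = 6²*5 = 36*5 = 180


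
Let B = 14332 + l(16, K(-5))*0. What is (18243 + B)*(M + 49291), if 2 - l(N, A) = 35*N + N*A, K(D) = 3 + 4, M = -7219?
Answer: 1370495400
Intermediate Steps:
K(D) = 7
l(N, A) = 2 - 35*N - A*N (l(N, A) = 2 - (35*N + N*A) = 2 - (35*N + A*N) = 2 + (-35*N - A*N) = 2 - 35*N - A*N)
B = 14332 (B = 14332 + (2 - 35*16 - 1*7*16)*0 = 14332 + (2 - 560 - 112)*0 = 14332 - 670*0 = 14332 + 0 = 14332)
(18243 + B)*(M + 49291) = (18243 + 14332)*(-7219 + 49291) = 32575*42072 = 1370495400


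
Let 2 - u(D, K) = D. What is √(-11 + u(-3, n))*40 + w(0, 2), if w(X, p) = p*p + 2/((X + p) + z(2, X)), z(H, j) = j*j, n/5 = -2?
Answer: 5 + 40*I*√6 ≈ 5.0 + 97.98*I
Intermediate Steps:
n = -10 (n = 5*(-2) = -10)
z(H, j) = j²
u(D, K) = 2 - D
w(X, p) = p² + 2/(X + p + X²) (w(X, p) = p*p + 2/((X + p) + X²) = p² + 2/(X + p + X²))
√(-11 + u(-3, n))*40 + w(0, 2) = √(-11 + (2 - 1*(-3)))*40 + (2 + 2³ + 0*2² + 0²*2²)/(0 + 2 + 0²) = √(-11 + (2 + 3))*40 + (2 + 8 + 0*4 + 0*4)/(0 + 2 + 0) = √(-11 + 5)*40 + (2 + 8 + 0 + 0)/2 = √(-6)*40 + (½)*10 = (I*√6)*40 + 5 = 40*I*√6 + 5 = 5 + 40*I*√6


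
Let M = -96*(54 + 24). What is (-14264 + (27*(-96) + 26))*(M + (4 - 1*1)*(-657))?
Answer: 159194970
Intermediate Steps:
M = -7488 (M = -96*78 = -7488)
(-14264 + (27*(-96) + 26))*(M + (4 - 1*1)*(-657)) = (-14264 + (27*(-96) + 26))*(-7488 + (4 - 1*1)*(-657)) = (-14264 + (-2592 + 26))*(-7488 + (4 - 1)*(-657)) = (-14264 - 2566)*(-7488 + 3*(-657)) = -16830*(-7488 - 1971) = -16830*(-9459) = 159194970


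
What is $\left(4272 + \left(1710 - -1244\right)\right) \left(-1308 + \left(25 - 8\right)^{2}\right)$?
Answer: $-7363294$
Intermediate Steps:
$\left(4272 + \left(1710 - -1244\right)\right) \left(-1308 + \left(25 - 8\right)^{2}\right) = \left(4272 + \left(1710 + 1244\right)\right) \left(-1308 + 17^{2}\right) = \left(4272 + 2954\right) \left(-1308 + 289\right) = 7226 \left(-1019\right) = -7363294$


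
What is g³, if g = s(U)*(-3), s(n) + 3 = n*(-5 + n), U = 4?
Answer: 9261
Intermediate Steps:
s(n) = -3 + n*(-5 + n)
g = 21 (g = (-3 + 4² - 5*4)*(-3) = (-3 + 16 - 20)*(-3) = -7*(-3) = 21)
g³ = 21³ = 9261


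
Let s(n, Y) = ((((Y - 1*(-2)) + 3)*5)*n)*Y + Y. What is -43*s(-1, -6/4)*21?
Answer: -89397/4 ≈ -22349.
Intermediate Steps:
s(n, Y) = Y + Y*n*(25 + 5*Y) (s(n, Y) = ((((Y + 2) + 3)*5)*n)*Y + Y = ((((2 + Y) + 3)*5)*n)*Y + Y = (((5 + Y)*5)*n)*Y + Y = ((25 + 5*Y)*n)*Y + Y = (n*(25 + 5*Y))*Y + Y = Y*n*(25 + 5*Y) + Y = Y + Y*n*(25 + 5*Y))
-43*s(-1, -6/4)*21 = -43*(-6/4)*(1 + 25*(-1) + 5*(-6/4)*(-1))*21 = -43*(-6*¼)*(1 - 25 + 5*(-6*¼)*(-1))*21 = -(-129)*(1 - 25 + 5*(-3/2)*(-1))/2*21 = -(-129)*(1 - 25 + 15/2)/2*21 = -(-129)*(-33)/(2*2)*21 = -43*99/4*21 = -4257/4*21 = -89397/4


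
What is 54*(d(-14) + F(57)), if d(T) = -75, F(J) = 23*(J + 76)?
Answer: 161136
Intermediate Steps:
F(J) = 1748 + 23*J (F(J) = 23*(76 + J) = 1748 + 23*J)
54*(d(-14) + F(57)) = 54*(-75 + (1748 + 23*57)) = 54*(-75 + (1748 + 1311)) = 54*(-75 + 3059) = 54*2984 = 161136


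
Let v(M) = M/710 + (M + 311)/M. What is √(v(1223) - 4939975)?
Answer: I*√3724724030721978730/868330 ≈ 2222.6*I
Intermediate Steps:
v(M) = M/710 + (311 + M)/M (v(M) = M*(1/710) + (311 + M)/M = M/710 + (311 + M)/M)
√(v(1223) - 4939975) = √((1 + 311/1223 + (1/710)*1223) - 4939975) = √((1 + 311*(1/1223) + 1223/710) - 4939975) = √((1 + 311/1223 + 1223/710) - 4939975) = √(2584869/868330 - 4939975) = √(-4289525906881/868330) = I*√3724724030721978730/868330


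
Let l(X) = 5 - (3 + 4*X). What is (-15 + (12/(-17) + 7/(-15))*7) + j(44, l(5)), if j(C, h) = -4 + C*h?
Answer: -208898/255 ≈ -819.21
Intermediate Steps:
l(X) = 2 - 4*X (l(X) = 5 + (-3 - 4*X) = 2 - 4*X)
(-15 + (12/(-17) + 7/(-15))*7) + j(44, l(5)) = (-15 + (12/(-17) + 7/(-15))*7) + (-4 + 44*(2 - 4*5)) = (-15 + (12*(-1/17) + 7*(-1/15))*7) + (-4 + 44*(2 - 20)) = (-15 + (-12/17 - 7/15)*7) + (-4 + 44*(-18)) = (-15 - 299/255*7) + (-4 - 792) = (-15 - 2093/255) - 796 = -5918/255 - 796 = -208898/255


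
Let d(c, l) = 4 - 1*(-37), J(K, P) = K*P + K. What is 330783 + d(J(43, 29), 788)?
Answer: 330824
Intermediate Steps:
J(K, P) = K + K*P
d(c, l) = 41 (d(c, l) = 4 + 37 = 41)
330783 + d(J(43, 29), 788) = 330783 + 41 = 330824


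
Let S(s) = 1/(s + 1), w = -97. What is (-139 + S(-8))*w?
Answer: 94478/7 ≈ 13497.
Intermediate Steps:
S(s) = 1/(1 + s)
(-139 + S(-8))*w = (-139 + 1/(1 - 8))*(-97) = (-139 + 1/(-7))*(-97) = (-139 - ⅐)*(-97) = -974/7*(-97) = 94478/7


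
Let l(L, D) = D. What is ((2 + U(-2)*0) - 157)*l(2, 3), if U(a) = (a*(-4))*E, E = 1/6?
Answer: -465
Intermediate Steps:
E = ⅙ ≈ 0.16667
U(a) = -2*a/3 (U(a) = (a*(-4))*(⅙) = -4*a*(⅙) = -2*a/3)
((2 + U(-2)*0) - 157)*l(2, 3) = ((2 - ⅔*(-2)*0) - 157)*3 = ((2 + (4/3)*0) - 157)*3 = ((2 + 0) - 157)*3 = (2 - 157)*3 = -155*3 = -465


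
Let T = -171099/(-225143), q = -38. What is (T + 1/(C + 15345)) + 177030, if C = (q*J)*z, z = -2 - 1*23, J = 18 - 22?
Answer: 460151794336148/2599275935 ≈ 1.7703e+5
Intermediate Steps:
J = -4
T = 171099/225143 (T = -171099*(-1/225143) = 171099/225143 ≈ 0.75996)
z = -25 (z = -2 - 23 = -25)
C = -3800 (C = -38*(-4)*(-25) = 152*(-25) = -3800)
(T + 1/(C + 15345)) + 177030 = (171099/225143 + 1/(-3800 + 15345)) + 177030 = (171099/225143 + 1/11545) + 177030 = 1975563098/2599275935 + 177030 = 460151794336148/2599275935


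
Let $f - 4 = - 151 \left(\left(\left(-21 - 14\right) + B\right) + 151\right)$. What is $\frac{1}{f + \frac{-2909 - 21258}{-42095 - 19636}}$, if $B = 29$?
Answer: $- \frac{61731}{1351329154} \approx -4.5682 \cdot 10^{-5}$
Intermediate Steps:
$f = -21891$ ($f = 4 - 151 \left(\left(\left(-21 - 14\right) + 29\right) + 151\right) = 4 - 151 \left(\left(-35 + 29\right) + 151\right) = 4 - 151 \left(-6 + 151\right) = 4 - 21895 = -21891$)
$\frac{1}{f + \frac{-2909 - 21258}{-42095 - 19636}} = \frac{1}{-21891 + \frac{-2909 - 21258}{-42095 - 19636}} = \frac{1}{-21891 - \frac{24167}{-61731}} = \frac{1}{-21891 - - \frac{24167}{61731}} = \frac{1}{-21891 + \frac{24167}{61731}} = \frac{1}{- \frac{1351329154}{61731}} = - \frac{61731}{1351329154}$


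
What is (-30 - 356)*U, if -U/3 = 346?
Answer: 400668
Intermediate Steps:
U = -1038 (U = -3*346 = -1038)
(-30 - 356)*U = (-30 - 356)*(-1038) = -386*(-1038) = 400668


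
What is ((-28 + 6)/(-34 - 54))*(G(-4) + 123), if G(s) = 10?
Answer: 133/4 ≈ 33.250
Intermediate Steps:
((-28 + 6)/(-34 - 54))*(G(-4) + 123) = ((-28 + 6)/(-34 - 54))*(10 + 123) = -22/(-88)*133 = -22*(-1/88)*133 = (¼)*133 = 133/4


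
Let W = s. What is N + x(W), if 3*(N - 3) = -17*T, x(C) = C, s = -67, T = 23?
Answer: -583/3 ≈ -194.33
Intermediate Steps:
W = -67
N = -382/3 (N = 3 + (-17*23)/3 = 3 + (⅓)*(-391) = 3 - 391/3 = -382/3 ≈ -127.33)
N + x(W) = -382/3 - 67 = -583/3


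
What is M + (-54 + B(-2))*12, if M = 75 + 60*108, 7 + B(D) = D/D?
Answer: 5835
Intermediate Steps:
B(D) = -6 (B(D) = -7 + D/D = -7 + 1 = -6)
M = 6555 (M = 75 + 6480 = 6555)
M + (-54 + B(-2))*12 = 6555 + (-54 - 6)*12 = 6555 - 60*12 = 6555 - 720 = 5835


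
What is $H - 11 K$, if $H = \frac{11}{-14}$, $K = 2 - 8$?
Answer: $\frac{913}{14} \approx 65.214$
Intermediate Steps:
$K = -6$ ($K = 2 - 8 = -6$)
$H = - \frac{11}{14}$ ($H = 11 \left(- \frac{1}{14}\right) = - \frac{11}{14} \approx -0.78571$)
$H - 11 K = - \frac{11}{14} - -66 = - \frac{11}{14} + 66 = \frac{913}{14}$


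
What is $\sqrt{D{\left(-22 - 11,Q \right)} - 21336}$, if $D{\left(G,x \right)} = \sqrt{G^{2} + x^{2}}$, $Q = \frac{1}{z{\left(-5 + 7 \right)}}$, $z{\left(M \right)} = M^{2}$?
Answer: $\frac{\sqrt{-85344 + 5 \sqrt{697}}}{2} \approx 145.96 i$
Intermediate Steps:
$Q = \frac{1}{4}$ ($Q = \frac{1}{\left(-5 + 7\right)^{2}} = \frac{1}{2^{2}} = \frac{1}{4} \approx 0.25$)
$\sqrt{D{\left(-22 - 11,Q \right)} - 21336} = \sqrt{\sqrt{\left(-22 - 11\right)^{2} + \left(\frac{1}{4}\right)^{2}} - 21336} = \sqrt{\sqrt{\left(-33\right)^{2} + \frac{1}{16}} - 21336} = \sqrt{\sqrt{1089 + \frac{1}{16}} - 21336} = \sqrt{\sqrt{\frac{17425}{16}} - 21336} = \sqrt{\frac{5 \sqrt{697}}{4} - 21336} = \sqrt{-21336 + \frac{5 \sqrt{697}}{4}}$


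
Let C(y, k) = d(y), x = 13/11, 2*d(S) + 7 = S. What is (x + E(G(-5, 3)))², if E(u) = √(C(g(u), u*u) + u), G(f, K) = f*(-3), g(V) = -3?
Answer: 1379/121 + 26*√10/11 ≈ 18.871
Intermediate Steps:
d(S) = -7/2 + S/2
G(f, K) = -3*f
x = 13/11 (x = 13*(1/11) = 13/11 ≈ 1.1818)
C(y, k) = -7/2 + y/2
E(u) = √(-5 + u) (E(u) = √((-7/2 + (½)*(-3)) + u) = √((-7/2 - 3/2) + u) = √(-5 + u))
(x + E(G(-5, 3)))² = (13/11 + √(-5 - 3*(-5)))² = (13/11 + √(-5 + 15))² = (13/11 + √10)²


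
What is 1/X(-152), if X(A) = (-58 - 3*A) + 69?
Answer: 1/467 ≈ 0.0021413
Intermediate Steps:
X(A) = 11 - 3*A
1/X(-152) = 1/(11 - 3*(-152)) = 1/(11 + 456) = 1/467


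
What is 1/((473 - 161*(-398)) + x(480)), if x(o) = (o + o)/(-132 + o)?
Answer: 29/1872059 ≈ 1.5491e-5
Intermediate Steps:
x(o) = 2*o/(-132 + o) (x(o) = (2*o)/(-132 + o) = 2*o/(-132 + o))
1/((473 - 161*(-398)) + x(480)) = 1/((473 - 161*(-398)) + 2*480/(-132 + 480)) = 1/((473 + 64078) + 2*480/348) = 1/(64551 + 2*480*(1/348)) = 1/(64551 + 80/29) = 1/(1872059/29) = 29/1872059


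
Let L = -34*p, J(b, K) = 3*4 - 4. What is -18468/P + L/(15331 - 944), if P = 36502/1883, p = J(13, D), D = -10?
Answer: -250160681986/262577137 ≈ -952.71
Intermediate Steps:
J(b, K) = 8 (J(b, K) = 12 - 4 = 8)
p = 8
L = -272 (L = -34*8 = -272)
P = 36502/1883 (P = 36502*(1/1883) = 36502/1883 ≈ 19.385)
-18468/P + L/(15331 - 944) = -18468/36502/1883 - 272/(15331 - 944) = -18468*1883/36502 - 272/14387 = -17387622/18251 - 272*1/14387 = -17387622/18251 - 272/14387 = -250160681986/262577137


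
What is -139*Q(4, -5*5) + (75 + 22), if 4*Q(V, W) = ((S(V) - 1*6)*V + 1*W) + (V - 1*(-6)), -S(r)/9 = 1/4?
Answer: 1765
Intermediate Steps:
S(r) = -9/4
Q(V, W) = 3/2 - 29*V/16 + W/4 (Q(V, W) = (((-9/4 - 1*6)*V + 1*W) + (V - 1*(-6)))/4 = (((-9/4 - 6)*V + W) + (V + 6))/4 = ((-33*V/4 + W) + (6 + V))/4 = ((W - 33*V/4) + (6 + V))/4 = (6 + W - 29*V/4)/4 = 3/2 - 29*V/16 + W/4)
-139*Q(4, -5*5) + (75 + 22) = -139*(3/2 - 29/16*4 + (-5*5)/4) + (75 + 22) = -139*(3/2 - 29/4 + (¼)*(-25)) + 97 = -139*(3/2 - 29/4 - 25/4) + 97 = -139*(-12) + 97 = 1668 + 97 = 1765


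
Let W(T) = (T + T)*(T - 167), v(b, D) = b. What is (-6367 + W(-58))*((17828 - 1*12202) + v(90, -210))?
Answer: 112793828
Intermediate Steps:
W(T) = 2*T*(-167 + T) (W(T) = (2*T)*(-167 + T) = 2*T*(-167 + T))
(-6367 + W(-58))*((17828 - 1*12202) + v(90, -210)) = (-6367 + 2*(-58)*(-167 - 58))*((17828 - 1*12202) + 90) = (-6367 + 2*(-58)*(-225))*((17828 - 12202) + 90) = (-6367 + 26100)*(5626 + 90) = 19733*5716 = 112793828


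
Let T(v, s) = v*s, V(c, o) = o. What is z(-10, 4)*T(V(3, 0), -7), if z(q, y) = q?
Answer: 0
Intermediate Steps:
T(v, s) = s*v
z(-10, 4)*T(V(3, 0), -7) = -(-70)*0 = -10*0 = 0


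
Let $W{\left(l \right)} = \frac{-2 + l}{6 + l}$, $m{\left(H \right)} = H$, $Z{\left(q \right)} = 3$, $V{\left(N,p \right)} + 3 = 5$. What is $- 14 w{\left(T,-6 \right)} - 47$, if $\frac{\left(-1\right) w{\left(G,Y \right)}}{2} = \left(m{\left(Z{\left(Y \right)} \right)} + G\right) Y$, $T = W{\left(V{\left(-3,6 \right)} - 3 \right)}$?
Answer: $- \frac{2251}{5} \approx -450.2$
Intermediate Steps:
$V{\left(N,p \right)} = 2$ ($V{\left(N,p \right)} = -3 + 5 = 2$)
$W{\left(l \right)} = \frac{-2 + l}{6 + l}$
$T = - \frac{3}{5}$ ($T = \frac{-2 + \left(2 - 3\right)}{6 + \left(2 - 3\right)} = \frac{-2 - 1}{6 - 1} = \frac{1}{5} \left(-3\right) = - \frac{3}{5} \approx -0.6$)
$w{\left(G,Y \right)} = - 2 Y \left(3 + G\right)$ ($w{\left(G,Y \right)} = - 2 \left(3 + G\right) Y = - 2 Y \left(3 + G\right)$)
$- 14 w{\left(T,-6 \right)} - 47 = - 14 \left(\left(-2\right) \left(-6\right) \left(3 - \frac{3}{5}\right)\right) - 47 = - 14 \left(\left(-2\right) \left(-6\right) \frac{12}{5}\right) - 47 = \left(-14\right) \frac{144}{5} - 47 = - \frac{2016}{5} - 47 = - \frac{2251}{5}$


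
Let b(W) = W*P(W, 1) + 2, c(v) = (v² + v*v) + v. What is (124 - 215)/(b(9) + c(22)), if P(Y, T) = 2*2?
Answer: -91/1028 ≈ -0.088521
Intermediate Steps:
P(Y, T) = 4
c(v) = v + 2*v² (c(v) = (v² + v²) + v = 2*v² + v = v + 2*v²)
b(W) = 2 + 4*W (b(W) = W*4 + 2 = 4*W + 2 = 2 + 4*W)
(124 - 215)/(b(9) + c(22)) = (124 - 215)/((2 + 4*9) + 22*(1 + 2*22)) = -91/((2 + 36) + 22*(1 + 44)) = -91/(38 + 22*45) = -91/(38 + 990) = -91/1028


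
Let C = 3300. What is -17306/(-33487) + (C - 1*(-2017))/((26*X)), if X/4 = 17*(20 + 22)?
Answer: 112548055/191277744 ≈ 0.58840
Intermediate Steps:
X = 2856 (X = 4*(17*(20 + 22)) = 4*(17*42) = 4*714 = 2856)
-17306/(-33487) + (C - 1*(-2017))/((26*X)) = -17306/(-33487) + (3300 - 1*(-2017))/((26*2856)) = -17306*(-1/33487) + (3300 + 2017)/74256 = 17306/33487 + 5317*(1/74256) = 17306/33487 + 409/5712 = 112548055/191277744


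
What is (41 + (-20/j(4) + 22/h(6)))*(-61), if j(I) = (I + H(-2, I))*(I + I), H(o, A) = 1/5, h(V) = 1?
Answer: -159881/42 ≈ -3806.7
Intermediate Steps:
H(o, A) = ⅕
j(I) = 2*I*(⅕ + I) (j(I) = (I + ⅕)*(I + I) = (⅕ + I)*(2*I) = 2*I*(⅕ + I))
(41 + (-20/j(4) + 22/h(6)))*(-61) = (41 + (-20*5/(8*(1 + 5*4)) + 22/1))*(-61) = (41 + (-20*5/(8*(1 + 20)) + 22*1))*(-61) = (41 + (-20/((⅖)*4*21) + 22))*(-61) = (41 + (-20/168/5 + 22))*(-61) = (41 + (-20*5/168 + 22))*(-61) = (41 + (-25/42 + 22))*(-61) = (41 + 899/42)*(-61) = (2621/42)*(-61) = -159881/42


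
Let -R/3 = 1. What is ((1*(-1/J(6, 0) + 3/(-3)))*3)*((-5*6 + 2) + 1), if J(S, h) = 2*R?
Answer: 135/2 ≈ 67.500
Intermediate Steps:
R = -3 (R = -3*1 = -3)
J(S, h) = -6 (J(S, h) = 2*(-3) = -6)
((1*(-1/J(6, 0) + 3/(-3)))*3)*((-5*6 + 2) + 1) = ((1*(-1/(-6) + 3/(-3)))*3)*((-5*6 + 2) + 1) = ((1*(-1*(-⅙) + 3*(-⅓)))*3)*((-30 + 2) + 1) = ((1*(⅙ - 1))*3)*(-28 + 1) = ((1*(-⅚))*3)*(-27) = -⅚*3*(-27) = -5/2*(-27) = 135/2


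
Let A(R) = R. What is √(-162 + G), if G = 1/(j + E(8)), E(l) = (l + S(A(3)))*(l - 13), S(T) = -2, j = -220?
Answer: I*√405010/50 ≈ 12.728*I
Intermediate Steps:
E(l) = (-13 + l)*(-2 + l) (E(l) = (l - 2)*(l - 13) = (-2 + l)*(-13 + l) = (-13 + l)*(-2 + l))
G = -1/250 (G = 1/(-220 + (26 + 8² - 15*8)) = 1/(-220 + (26 + 64 - 120)) = 1/(-220 - 30) = 1/(-250) = -1/250 ≈ -0.0040000)
√(-162 + G) = √(-162 - 1/250) = √(-40501/250) = I*√405010/50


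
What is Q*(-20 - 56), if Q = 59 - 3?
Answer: -4256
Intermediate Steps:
Q = 56
Q*(-20 - 56) = 56*(-20 - 56) = 56*(-76) = -4256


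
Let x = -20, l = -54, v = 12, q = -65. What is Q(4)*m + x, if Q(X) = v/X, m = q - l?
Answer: -53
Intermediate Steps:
m = -11 (m = -65 - 1*(-54) = -65 + 54 = -11)
Q(X) = 12/X
Q(4)*m + x = (12/4)*(-11) - 20 = (12*(¼))*(-11) - 20 = 3*(-11) - 20 = -33 - 20 = -53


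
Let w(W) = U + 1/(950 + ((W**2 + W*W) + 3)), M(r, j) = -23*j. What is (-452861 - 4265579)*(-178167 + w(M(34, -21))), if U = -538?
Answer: 394226262912207760/467531 ≈ 8.4321e+11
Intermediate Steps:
w(W) = -538 + 1/(953 + 2*W**2) (w(W) = -538 + 1/(950 + ((W**2 + W*W) + 3)) = -538 + 1/(950 + ((W**2 + W**2) + 3)) = -538 + 1/(950 + (2*W**2 + 3)) = -538 + 1/(950 + (3 + 2*W**2)) = -538 + 1/(953 + 2*W**2))
(-452861 - 4265579)*(-178167 + w(M(34, -21))) = (-452861 - 4265579)*(-178167 + (-512713 - 1076*(-23*(-21))**2)/(953 + 2*(-23*(-21))**2)) = -4718440*(-178167 + (-512713 - 1076*483**2)/(953 + 2*483**2)) = -4718440*(-178167 + (-512713 - 1076*233289)/(953 + 2*233289)) = -4718440*(-178167 + (-512713 - 251018964)/(953 + 466578)) = -4718440*(-178167 - 251531677/467531) = -4718440*(-83550127354/467531) = 394226262912207760/467531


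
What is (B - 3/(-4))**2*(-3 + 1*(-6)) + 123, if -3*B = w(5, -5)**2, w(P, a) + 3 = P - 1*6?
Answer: -1057/16 ≈ -66.063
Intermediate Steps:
w(P, a) = -9 + P (w(P, a) = -3 + (P - 1*6) = -3 + (P - 6) = -3 + (-6 + P) = -9 + P)
B = -16/3 (B = -(-9 + 5)**2/3 = -1/3*(-4)**2 = -1/3*16 = -16/3 ≈ -5.3333)
(B - 3/(-4))**2*(-3 + 1*(-6)) + 123 = (-16/3 - 3/(-4))**2*(-3 + 1*(-6)) + 123 = (-16/3 - 3*(-1/4))**2*(-3 - 6) + 123 = (-16/3 + 3/4)**2*(-9) + 123 = (-55/12)**2*(-9) + 123 = (3025/144)*(-9) + 123 = -3025/16 + 123 = -1057/16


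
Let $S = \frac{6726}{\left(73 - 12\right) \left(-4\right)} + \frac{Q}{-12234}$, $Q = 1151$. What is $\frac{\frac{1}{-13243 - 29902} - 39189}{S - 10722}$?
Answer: $\frac{630903549326622}{173058726349475} \approx 3.6456$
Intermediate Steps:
$S = - \frac{10320841}{373137}$ ($S = \frac{6726}{\left(73 - 12\right) \left(-4\right)} + \frac{1151}{-12234} = \frac{6726}{61 \left(-4\right)} + 1151 \left(- \frac{1}{12234}\right) = \frac{6726}{-244} - \frac{1151}{12234} = 6726 \left(- \frac{1}{244}\right) - \frac{1151}{12234} = - \frac{3363}{122} - \frac{1151}{12234} = - \frac{10320841}{373137} \approx -27.66$)
$\frac{\frac{1}{-13243 - 29902} - 39189}{S - 10722} = \frac{\frac{1}{-13243 - 29902} - 39189}{- \frac{10320841}{373137} - 10722} = \frac{\frac{1}{-43145} - 39189}{- \frac{4011095755}{373137}} = \left(- \frac{1}{43145} - 39189\right) \left(- \frac{373137}{4011095755}\right) = \left(- \frac{1690809406}{43145}\right) \left(- \frac{373137}{4011095755}\right) = \frac{630903549326622}{173058726349475}$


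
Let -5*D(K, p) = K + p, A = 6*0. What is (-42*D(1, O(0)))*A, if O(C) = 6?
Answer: 0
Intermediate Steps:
A = 0
D(K, p) = -K/5 - p/5 (D(K, p) = -(K + p)/5 = -K/5 - p/5)
(-42*D(1, O(0)))*A = -42*(-⅕*1 - ⅕*6)*0 = -42*(-⅕ - 6/5)*0 = -42*(-7/5)*0 = (294/5)*0 = 0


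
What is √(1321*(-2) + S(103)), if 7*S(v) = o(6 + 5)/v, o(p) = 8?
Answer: I*√1373414154/721 ≈ 51.4*I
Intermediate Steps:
S(v) = 8/(7*v) (S(v) = (8/v)/7 = 8/(7*v))
√(1321*(-2) + S(103)) = √(1321*(-2) + (8/7)/103) = √(-2642 + (8/7)*(1/103)) = √(-2642 + 8/721) = √(-1904874/721) = I*√1373414154/721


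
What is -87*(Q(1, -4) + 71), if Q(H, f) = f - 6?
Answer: -5307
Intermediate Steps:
Q(H, f) = -6 + f
-87*(Q(1, -4) + 71) = -87*((-6 - 4) + 71) = -87*(-10 + 71) = -87*61 = -5307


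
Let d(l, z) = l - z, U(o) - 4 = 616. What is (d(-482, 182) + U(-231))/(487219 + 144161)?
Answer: -11/157845 ≈ -6.9689e-5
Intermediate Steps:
U(o) = 620 (U(o) = 4 + 616 = 620)
(d(-482, 182) + U(-231))/(487219 + 144161) = ((-482 - 1*182) + 620)/(487219 + 144161) = ((-482 - 182) + 620)/631380 = (-664 + 620)*(1/631380) = -44*1/631380 = -11/157845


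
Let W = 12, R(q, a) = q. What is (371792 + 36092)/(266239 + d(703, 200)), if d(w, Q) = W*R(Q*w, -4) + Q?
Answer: 407884/1953639 ≈ 0.20878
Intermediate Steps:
d(w, Q) = Q + 12*Q*w (d(w, Q) = 12*(Q*w) + Q = 12*Q*w + Q = Q + 12*Q*w)
(371792 + 36092)/(266239 + d(703, 200)) = (371792 + 36092)/(266239 + 200*(1 + 12*703)) = 407884/(266239 + 200*(1 + 8436)) = 407884/(266239 + 200*8437) = 407884/(266239 + 1687400) = 407884/1953639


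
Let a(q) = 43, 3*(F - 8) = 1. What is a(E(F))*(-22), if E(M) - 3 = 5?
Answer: -946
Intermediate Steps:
F = 25/3 (F = 8 + (⅓)*1 = 8 + ⅓ = 25/3 ≈ 8.3333)
E(M) = 8 (E(M) = 3 + 5 = 8)
a(E(F))*(-22) = 43*(-22) = -946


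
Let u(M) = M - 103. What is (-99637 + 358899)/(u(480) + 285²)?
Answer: 129631/40801 ≈ 3.1772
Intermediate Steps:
u(M) = -103 + M
(-99637 + 358899)/(u(480) + 285²) = (-99637 + 358899)/((-103 + 480) + 285²) = 259262/(377 + 81225) = 259262/81602 = 259262*(1/81602) = 129631/40801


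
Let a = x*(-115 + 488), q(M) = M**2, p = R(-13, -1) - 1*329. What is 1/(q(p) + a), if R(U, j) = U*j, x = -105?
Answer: 1/60691 ≈ 1.6477e-5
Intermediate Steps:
p = -316 (p = -13*(-1) - 1*329 = 13 - 329 = -316)
a = -39165 (a = -105*(-115 + 488) = -105*373 = -39165)
1/(q(p) + a) = 1/((-316)**2 - 39165) = 1/(99856 - 39165) = 1/60691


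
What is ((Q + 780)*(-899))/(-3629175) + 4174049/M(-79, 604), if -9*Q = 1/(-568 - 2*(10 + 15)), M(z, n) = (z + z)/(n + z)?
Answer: -11058487824460876397/797326118325 ≈ -1.3869e+7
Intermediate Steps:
M(z, n) = 2*z/(n + z) (M(z, n) = (2*z)/(n + z) = 2*z/(n + z))
Q = 1/5562 (Q = -1/(9*(-568 - 2*(10 + 15))) = -1/(9*(-568 - 2*25)) = -1/(9*(-568 - 50)) = -1/9/(-618) = -1/9*(-1/618) = 1/5562 ≈ 0.00017979)
((Q + 780)*(-899))/(-3629175) + 4174049/M(-79, 604) = ((1/5562 + 780)*(-899))/(-3629175) + 4174049/((2*(-79)/(604 - 79))) = ((4338361/5562)*(-899))*(-1/3629175) + 4174049/((2*(-79)/525)) = -3900186539/5562*(-1/3629175) + 4174049/((2*(-79)*(1/525))) = 3900186539/20185471350 + 4174049/(-158/525) = 3900186539/20185471350 + 4174049*(-525/158) = 3900186539/20185471350 - 2191375725/158 = -11058487824460876397/797326118325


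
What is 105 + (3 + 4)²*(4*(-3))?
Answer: -483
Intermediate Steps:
105 + (3 + 4)²*(4*(-3)) = 105 + 7²*(-12) = 105 + 49*(-12) = 105 - 588 = -483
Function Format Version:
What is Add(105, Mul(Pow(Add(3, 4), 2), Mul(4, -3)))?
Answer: -483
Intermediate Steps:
Add(105, Mul(Pow(Add(3, 4), 2), Mul(4, -3))) = Add(105, Mul(Pow(7, 2), -12)) = Add(105, Mul(49, -12)) = Add(105, -588) = -483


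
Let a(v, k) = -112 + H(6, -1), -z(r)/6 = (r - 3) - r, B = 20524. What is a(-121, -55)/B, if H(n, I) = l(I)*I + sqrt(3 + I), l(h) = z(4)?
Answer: -65/10262 + sqrt(2)/20524 ≈ -0.0062651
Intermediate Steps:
z(r) = 18 (z(r) = -6*((r - 3) - r) = -6*((-3 + r) - r) = -6*(-3) = 18)
l(h) = 18
H(n, I) = sqrt(3 + I) + 18*I (H(n, I) = 18*I + sqrt(3 + I) = sqrt(3 + I) + 18*I)
a(v, k) = -130 + sqrt(2) (a(v, k) = -112 + (sqrt(3 - 1) + 18*(-1)) = -112 + (sqrt(2) - 18) = -112 + (-18 + sqrt(2)) = -130 + sqrt(2))
a(-121, -55)/B = (-130 + sqrt(2))/20524 = (-130 + sqrt(2))*(1/20524) = -65/10262 + sqrt(2)/20524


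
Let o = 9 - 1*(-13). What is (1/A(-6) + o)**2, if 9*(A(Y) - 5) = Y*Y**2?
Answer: 173889/361 ≈ 481.69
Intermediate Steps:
A(Y) = 5 + Y**3/9 (A(Y) = 5 + (Y*Y**2)/9 = 5 + Y**3/9)
o = 22 (o = 9 + 13 = 22)
(1/A(-6) + o)**2 = (1/(5 + (1/9)*(-6)**3) + 22)**2 = (1/(5 + (1/9)*(-216)) + 22)**2 = (1/(5 - 24) + 22)**2 = (1/(-19) + 22)**2 = (-1/19 + 22)**2 = (417/19)**2 = 173889/361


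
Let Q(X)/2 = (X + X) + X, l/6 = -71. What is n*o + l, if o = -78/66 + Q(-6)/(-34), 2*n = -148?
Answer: -77960/187 ≈ -416.90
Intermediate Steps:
l = -426 (l = 6*(-71) = -426)
Q(X) = 6*X (Q(X) = 2*((X + X) + X) = 2*(2*X + X) = 2*(3*X) = 6*X)
n = -74 (n = (½)*(-148) = -74)
o = -23/187 (o = -78/66 + (6*(-6))/(-34) = -78*1/66 - 36*(-1/34) = -13/11 + 18/17 = -23/187 ≈ -0.12299)
n*o + l = -74*(-23/187) - 426 = 1702/187 - 426 = -77960/187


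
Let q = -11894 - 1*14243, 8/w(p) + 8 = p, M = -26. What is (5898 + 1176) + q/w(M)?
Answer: 472625/4 ≈ 1.1816e+5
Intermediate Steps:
w(p) = 8/(-8 + p)
q = -26137 (q = -11894 - 14243 = -26137)
(5898 + 1176) + q/w(M) = (5898 + 1176) - 26137/(8/(-8 - 26)) = 7074 - 26137/(8/(-34)) = 7074 - 26137/(8*(-1/34)) = 7074 - 26137/(-4/17) = 7074 - 26137*(-17/4) = 7074 + 444329/4 = 472625/4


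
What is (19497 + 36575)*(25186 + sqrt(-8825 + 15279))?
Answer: 1412229392 + 56072*sqrt(6454) ≈ 1.4167e+9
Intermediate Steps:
(19497 + 36575)*(25186 + sqrt(-8825 + 15279)) = 56072*(25186 + sqrt(6454)) = 1412229392 + 56072*sqrt(6454)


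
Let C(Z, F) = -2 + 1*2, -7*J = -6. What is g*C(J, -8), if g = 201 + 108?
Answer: 0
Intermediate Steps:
J = 6/7 (J = -⅐*(-6) = 6/7 ≈ 0.85714)
g = 309
C(Z, F) = 0 (C(Z, F) = -2 + 2 = 0)
g*C(J, -8) = 309*0 = 0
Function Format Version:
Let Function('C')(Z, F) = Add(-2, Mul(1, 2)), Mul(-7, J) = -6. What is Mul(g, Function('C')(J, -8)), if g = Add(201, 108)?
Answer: 0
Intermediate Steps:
J = Rational(6, 7) (J = Mul(Rational(-1, 7), -6) = Rational(6, 7) ≈ 0.85714)
g = 309
Function('C')(Z, F) = 0 (Function('C')(Z, F) = Add(-2, 2) = 0)
Mul(g, Function('C')(J, -8)) = Mul(309, 0) = 0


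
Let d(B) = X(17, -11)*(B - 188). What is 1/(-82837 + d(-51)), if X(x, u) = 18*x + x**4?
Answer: -1/20117490 ≈ -4.9708e-8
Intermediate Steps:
X(x, u) = x**4 + 18*x
d(B) = -15759476 + 83827*B (d(B) = (17*(18 + 17**3))*(B - 188) = (17*(18 + 4913))*(-188 + B) = (17*4931)*(-188 + B) = 83827*(-188 + B) = -15759476 + 83827*B)
1/(-82837 + d(-51)) = 1/(-82837 + (-15759476 + 83827*(-51))) = 1/(-82837 + (-15759476 - 4275177)) = 1/(-82837 - 20034653) = 1/(-20117490) = -1/20117490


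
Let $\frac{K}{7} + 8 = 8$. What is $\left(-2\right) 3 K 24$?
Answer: $0$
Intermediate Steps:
$K = 0$ ($K = -56 + 7 \cdot 8 = -56 + 56 = 0$)
$\left(-2\right) 3 K 24 = \left(-2\right) 3 \cdot 0 \cdot 24 = \left(-6\right) 0 \cdot 24 = 0 \cdot 24 = 0$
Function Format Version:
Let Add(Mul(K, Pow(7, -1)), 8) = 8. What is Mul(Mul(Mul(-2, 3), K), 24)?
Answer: 0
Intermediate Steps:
K = 0 (K = Add(-56, Mul(7, 8)) = Add(-56, 56) = 0)
Mul(Mul(Mul(-2, 3), K), 24) = Mul(Mul(Mul(-2, 3), 0), 24) = Mul(Mul(-6, 0), 24) = Mul(0, 24) = 0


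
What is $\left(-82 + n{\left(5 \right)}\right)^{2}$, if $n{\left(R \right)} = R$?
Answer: $5929$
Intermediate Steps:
$\left(-82 + n{\left(5 \right)}\right)^{2} = \left(-82 + 5\right)^{2} = \left(-77\right)^{2} = 5929$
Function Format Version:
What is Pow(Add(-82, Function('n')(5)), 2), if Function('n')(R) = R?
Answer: 5929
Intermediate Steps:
Pow(Add(-82, Function('n')(5)), 2) = Pow(Add(-82, 5), 2) = Pow(-77, 2) = 5929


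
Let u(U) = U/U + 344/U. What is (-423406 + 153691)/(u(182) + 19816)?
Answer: -8181355/601173 ≈ -13.609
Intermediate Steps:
u(U) = 1 + 344/U
(-423406 + 153691)/(u(182) + 19816) = (-423406 + 153691)/((344 + 182)/182 + 19816) = -269715/((1/182)*526 + 19816) = -269715/(263/91 + 19816) = -269715/1803519/91 = -269715*91/1803519 = -8181355/601173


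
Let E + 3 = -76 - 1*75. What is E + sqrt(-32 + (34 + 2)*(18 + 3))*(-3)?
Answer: -154 - 6*sqrt(181) ≈ -234.72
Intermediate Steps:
E = -154 (E = -3 + (-76 - 1*75) = -3 + (-76 - 75) = -3 - 151 = -154)
E + sqrt(-32 + (34 + 2)*(18 + 3))*(-3) = -154 + sqrt(-32 + (34 + 2)*(18 + 3))*(-3) = -154 + sqrt(-32 + 36*21)*(-3) = -154 + sqrt(-32 + 756)*(-3) = -154 + sqrt(724)*(-3) = -154 + (2*sqrt(181))*(-3) = -154 - 6*sqrt(181)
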